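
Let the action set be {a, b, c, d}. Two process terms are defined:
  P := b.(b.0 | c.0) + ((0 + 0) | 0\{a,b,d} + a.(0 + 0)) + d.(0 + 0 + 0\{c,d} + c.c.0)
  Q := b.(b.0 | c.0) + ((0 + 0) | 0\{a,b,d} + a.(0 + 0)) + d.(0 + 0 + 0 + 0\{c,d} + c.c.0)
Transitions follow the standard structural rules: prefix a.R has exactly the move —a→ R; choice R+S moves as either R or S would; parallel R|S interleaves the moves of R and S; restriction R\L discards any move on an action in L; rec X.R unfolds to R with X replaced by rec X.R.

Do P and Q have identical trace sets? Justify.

LTS(P): 9 reachable states
  m0 = b.(b.0 | c.0) + ((0 + 0) | 0\{a,b,d} + a.(0 + 0)) + d.(0 + 0 + 0\{c,d} + c.c.0) ⊢ =a=> m1, =b=> m2, =d=> m3
  m1 = 0 + 0 ⊢ ·
  m2 = b.0 | c.0 ⊢ =b=> m4, =c=> m5
  m3 = 0 + 0 + 0\{c,d} + c.c.0 ⊢ =c=> m6
  m4 = 0 | c.0 ⊢ =c=> m7
  m5 = b.0 | 0 ⊢ =b=> m7
  m6 = c.0 ⊢ =c=> m8
  m7 = 0 | 0 ⊢ ·
  m8 = 0 ⊢ ·
LTS(Q): 9 reachable states
  n0 = b.(b.0 | c.0) + ((0 + 0) | 0\{a,b,d} + a.(0 + 0)) + d.(0 + 0 + 0 + 0\{c,d} + c.c.0) ⊢ =a=> n1, =b=> n2, =d=> n3
  n1 = 0 + 0 ⊢ ·
  n2 = b.0 | c.0 ⊢ =b=> n4, =c=> n5
  n3 = 0 + 0 + 0 + 0\{c,d} + c.c.0 ⊢ =c=> n6
  n4 = 0 | c.0 ⊢ =c=> n7
  n5 = b.0 | 0 ⊢ =b=> n7
  n6 = c.0 ⊢ =c=> n8
  n7 = 0 | 0 ⊢ ·
  n8 = 0 ⊢ ·
Bisimilarity quotient blocks:
  B0 = {m0, n0}
  B1 = {m1, m7, m8, n1, n7, n8}
  B2 = {m3, n3}
  B3 = {m4, m6, n4, n6}
  B4 = {m2, n2}
  B5 = {m5, n5}
m0 ∈ B0, n0 ∈ B0 → same block
Bisimilar ⇒ trace-equivalent.

trace-equivalent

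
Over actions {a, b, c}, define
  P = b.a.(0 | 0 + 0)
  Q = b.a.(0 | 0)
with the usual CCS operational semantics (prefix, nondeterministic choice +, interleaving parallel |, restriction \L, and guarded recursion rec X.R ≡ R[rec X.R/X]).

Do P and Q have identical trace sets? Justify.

LTS(P): 3 reachable states
  s0 = b.a.(0 | 0 + 0) ⊢ ··b··> s1
  s1 = a.(0 | 0 + 0) ⊢ ··a··> s2
  s2 = 0 | 0 + 0 ⊢ deadlocked
LTS(Q): 3 reachable states
  t0 = b.a.(0 | 0) ⊢ ··b··> t1
  t1 = a.(0 | 0) ⊢ ··a··> t2
  t2 = 0 | 0 ⊢ deadlocked
Bisimilarity quotient blocks:
  B0 = {s0, t0}
  B1 = {s1, t1}
  B2 = {s2, t2}
s0 ∈ B0, t0 ∈ B0 → same block
Bisimilar ⇒ trace-equivalent.

YES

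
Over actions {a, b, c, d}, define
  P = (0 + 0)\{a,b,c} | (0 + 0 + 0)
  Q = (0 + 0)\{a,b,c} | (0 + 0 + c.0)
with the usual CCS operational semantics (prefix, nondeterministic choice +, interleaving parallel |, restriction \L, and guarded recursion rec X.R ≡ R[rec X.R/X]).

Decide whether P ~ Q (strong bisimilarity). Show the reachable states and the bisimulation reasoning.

Reachable graph of P (1 states):
  u0 = (0 + 0)\{a,b,c} | (0 + 0 + 0) → (no moves)
Reachable graph of Q (2 states):
  v0 = (0 + 0)\{a,b,c} | (0 + 0 + c.0) → —c→ v1
  v1 = (0 + 0)\{a,b,c} | 0 → (no moves)
Partition-refinement fixed point:
  B0 = {u0, v1}
  B1 = {v0}
u0 ∈ B0, v0 ∈ B1 → different blocks

NO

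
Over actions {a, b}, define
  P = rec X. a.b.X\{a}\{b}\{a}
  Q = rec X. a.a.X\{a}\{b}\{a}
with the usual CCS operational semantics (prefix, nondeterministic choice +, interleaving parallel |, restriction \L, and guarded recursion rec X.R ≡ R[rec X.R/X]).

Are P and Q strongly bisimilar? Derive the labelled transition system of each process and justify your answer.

LTS(P): 3 reachable states
  p0 = rec X. a.b.X\{a}\{b}\{a} ⊢ --a--▸ p1
  p1 = b.(rec X. a.b.X\{a}\{b}\{a})\{a}\{b}\{a} ⊢ --b--▸ p2
  p2 = (rec X. a.b.X\{a}\{b}\{a})\{a}\{b}\{a} ⊢ ∅
LTS(Q): 3 reachable states
  q0 = rec X. a.a.X\{a}\{b}\{a} ⊢ --a--▸ q1
  q1 = a.(rec X. a.a.X\{a}\{b}\{a})\{a}\{b}\{a} ⊢ --a--▸ q2
  q2 = (rec X. a.a.X\{a}\{b}\{a})\{a}\{b}\{a} ⊢ ∅
Partition-refinement fixed point:
  B0 = {p0}
  B1 = {p1}
  B2 = {p2, q2}
  B3 = {q0}
  B4 = {q1}
p0 ∈ B0, q0 ∈ B3 → different blocks

P ≁ Q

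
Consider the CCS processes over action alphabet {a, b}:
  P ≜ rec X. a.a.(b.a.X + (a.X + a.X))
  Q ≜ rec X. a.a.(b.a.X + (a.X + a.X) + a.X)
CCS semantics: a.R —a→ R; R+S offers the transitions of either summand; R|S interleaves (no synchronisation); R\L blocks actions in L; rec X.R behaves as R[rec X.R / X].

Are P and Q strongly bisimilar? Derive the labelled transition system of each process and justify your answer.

P ~ Q

Reachable graph of P (4 states):
  p0 = rec X. a.a.(b.a.X + (a.X + a.X)) :: -a-> p1
  p1 = a.(b.a.(rec X. a.a.(b.a.X + (a.X + a.X))) + (a.(rec X. a.a.(b.a.X + (a.X + a.X))) + a.(rec X. a.a.(b.a.X + (a.X + a.X))))) :: -a-> p2
  p2 = b.a.(rec X. a.a.(b.a.X + (a.X + a.X))) + (a.(rec X. a.a.(b.a.X + (a.X + a.X))) + a.(rec X. a.a.(b.a.X + (a.X + a.X)))) :: -a-> p0, -b-> p3
  p3 = a.(rec X. a.a.(b.a.X + (a.X + a.X))) :: -a-> p0
Reachable graph of Q (4 states):
  q0 = rec X. a.a.(b.a.X + (a.X + a.X) + a.X) :: -a-> q1
  q1 = a.(b.a.(rec X. a.a.(b.a.X + (a.X + a.X) + a.X)) + (a.(rec X. a.a.(b.a.X + (a.X + a.X) + a.X)) + a.(rec X. a.a.(b.a.X + (a.X + a.X) + a.X))) + a.(rec X. a.a.(b.a.X + (a.X + a.X) + a.X))) :: -a-> q2
  q2 = b.a.(rec X. a.a.(b.a.X + (a.X + a.X) + a.X)) + (a.(rec X. a.a.(b.a.X + (a.X + a.X) + a.X)) + a.(rec X. a.a.(b.a.X + (a.X + a.X) + a.X))) + a.(rec X. a.a.(b.a.X + (a.X + a.X) + a.X)) :: -a-> q0, -b-> q3
  q3 = a.(rec X. a.a.(b.a.X + (a.X + a.X) + a.X)) :: -a-> q0
Bisimilarity quotient blocks:
  B0 = {p0, q0}
  B1 = {p1, q1}
  B2 = {p2, q2}
  B3 = {p3, q3}
p0 ∈ B0, q0 ∈ B0 → same block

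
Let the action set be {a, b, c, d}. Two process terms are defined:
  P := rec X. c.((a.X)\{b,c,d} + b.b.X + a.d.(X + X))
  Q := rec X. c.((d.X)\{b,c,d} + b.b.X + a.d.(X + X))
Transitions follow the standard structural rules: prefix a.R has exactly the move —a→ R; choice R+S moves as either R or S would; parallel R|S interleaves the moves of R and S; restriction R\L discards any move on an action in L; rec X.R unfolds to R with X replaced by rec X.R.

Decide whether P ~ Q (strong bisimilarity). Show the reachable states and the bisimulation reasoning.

NO

Reachable graph of P (6 states):
  u0 = rec X. c.((a.X)\{b,c,d} + b.b.X + a.d.(X + X)) | =c=> u1
  u1 = (a.(rec X. c.((a.X)\{b,c,d} + b.b.X + a.d.(X + X))))\{b,c,d} + b.b.(rec X. c.((a.X)\{b,c,d} + b.b.X + a.d.(X + X))) + a.d.((rec X. c.((a.X)\{b,c,d} + b.b.X + a.d.(X + X))) + (rec X. c.((a.X)\{b,c,d} + b.b.X + a.d.(X + X)))) | =a=> u2, =a=> u3, =b=> u4
  u2 = (rec X. c.((a.X)\{b,c,d} + b.b.X + a.d.(X + X)))\{b,c,d} | deadlocked
  u3 = d.((rec X. c.((a.X)\{b,c,d} + b.b.X + a.d.(X + X))) + (rec X. c.((a.X)\{b,c,d} + b.b.X + a.d.(X + X)))) | =d=> u5
  u4 = b.(rec X. c.((a.X)\{b,c,d} + b.b.X + a.d.(X + X))) | =b=> u0
  u5 = (rec X. c.((a.X)\{b,c,d} + b.b.X + a.d.(X + X))) + (rec X. c.((a.X)\{b,c,d} + b.b.X + a.d.(X + X))) | =c=> u1
Reachable graph of Q (5 states):
  v0 = rec X. c.((d.X)\{b,c,d} + b.b.X + a.d.(X + X)) | =c=> v1
  v1 = (d.(rec X. c.((d.X)\{b,c,d} + b.b.X + a.d.(X + X))))\{b,c,d} + b.b.(rec X. c.((d.X)\{b,c,d} + b.b.X + a.d.(X + X))) + a.d.((rec X. c.((d.X)\{b,c,d} + b.b.X + a.d.(X + X))) + (rec X. c.((d.X)\{b,c,d} + b.b.X + a.d.(X + X)))) | =a=> v2, =b=> v3
  v2 = d.((rec X. c.((d.X)\{b,c,d} + b.b.X + a.d.(X + X))) + (rec X. c.((d.X)\{b,c,d} + b.b.X + a.d.(X + X)))) | =d=> v4
  v3 = b.(rec X. c.((d.X)\{b,c,d} + b.b.X + a.d.(X + X))) | =b=> v0
  v4 = (rec X. c.((d.X)\{b,c,d} + b.b.X + a.d.(X + X))) + (rec X. c.((d.X)\{b,c,d} + b.b.X + a.d.(X + X))) | =c=> v1
Bisimilarity quotient blocks:
  B0 = {u0, u5}
  B1 = {u1}
  B2 = {u2}
  B3 = {u4}
  B4 = {u3}
  B5 = {v0, v4}
  B6 = {v1}
  B7 = {v3}
  B8 = {v2}
u0 ∈ B0, v0 ∈ B5 → different blocks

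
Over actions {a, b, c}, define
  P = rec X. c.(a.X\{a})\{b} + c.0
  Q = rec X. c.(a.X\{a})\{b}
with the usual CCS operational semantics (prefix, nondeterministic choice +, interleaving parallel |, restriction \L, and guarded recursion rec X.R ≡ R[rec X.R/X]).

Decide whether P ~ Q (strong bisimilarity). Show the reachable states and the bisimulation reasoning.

LTS(P): 6 reachable states
  s0 = rec X. c.(a.X\{a})\{b} + c.0 ⊢ —c→ s1, —c→ s2
  s1 = (a.(rec X. c.(a.X\{a})\{b} + c.0)\{a})\{b} ⊢ —a→ s3
  s2 = 0 ⊢ stopped
  s3 = (rec X. c.(a.X\{a})\{b} + c.0)\{a}\{b} ⊢ —c→ s4, —c→ s5
  s4 = (a.(rec X. c.(a.X\{a})\{b} + c.0)\{a})\{b}\{a}\{b} ⊢ stopped
  s5 = 0\{a}\{b} ⊢ stopped
LTS(Q): 4 reachable states
  t0 = rec X. c.(a.X\{a})\{b} ⊢ —c→ t1
  t1 = (a.(rec X. c.(a.X\{a})\{b})\{a})\{b} ⊢ —a→ t2
  t2 = (rec X. c.(a.X\{a})\{b})\{a}\{b} ⊢ —c→ t3
  t3 = (a.(rec X. c.(a.X\{a})\{b})\{a})\{b}\{a}\{b} ⊢ stopped
Bisimilarity quotient blocks:
  B0 = {s0}
  B1 = {s1, t1}
  B2 = {s3, t2}
  B3 = {s2, s4, s5, t3}
  B4 = {t0}
s0 ∈ B0, t0 ∈ B4 → different blocks

NO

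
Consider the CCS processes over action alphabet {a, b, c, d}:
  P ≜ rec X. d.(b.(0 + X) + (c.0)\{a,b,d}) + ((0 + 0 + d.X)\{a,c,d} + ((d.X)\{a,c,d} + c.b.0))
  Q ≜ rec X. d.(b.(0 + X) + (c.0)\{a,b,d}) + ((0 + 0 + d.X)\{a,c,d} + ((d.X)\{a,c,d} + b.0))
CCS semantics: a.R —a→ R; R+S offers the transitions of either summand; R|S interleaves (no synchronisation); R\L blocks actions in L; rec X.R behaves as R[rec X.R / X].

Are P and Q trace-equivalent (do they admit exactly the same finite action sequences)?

trace-distinct — witness ⟨c⟩

Reachable graph of P (6 states):
  m0 = rec X. d.(b.(0 + X) + (c.0)\{a,b,d}) + ((0 + 0 + d.X)\{a,c,d} + ((d.X)\{a,c,d} + c.b.0)) ⊢ --c--▸ m1, --d--▸ m2
  m1 = b.0 ⊢ --b--▸ m3
  m2 = b.(0 + (rec X. d.(b.(0 + X) + (c.0)\{a,b,d}) + ((0 + 0 + d.X)\{a,c,d} + ((d.X)\{a,c,d} + c.b.0)))) + (c.0)\{a,b,d} ⊢ --b--▸ m4, --c--▸ m5
  m3 = 0 ⊢ (no moves)
  m4 = 0 + (rec X. d.(b.(0 + X) + (c.0)\{a,b,d}) + ((0 + 0 + d.X)\{a,c,d} + ((d.X)\{a,c,d} + c.b.0))) ⊢ --c--▸ m1, --d--▸ m2
  m5 = 0\{a,b,d} ⊢ (no moves)
Reachable graph of Q (5 states):
  n0 = rec X. d.(b.(0 + X) + (c.0)\{a,b,d}) + ((0 + 0 + d.X)\{a,c,d} + ((d.X)\{a,c,d} + b.0)) ⊢ --b--▸ n1, --d--▸ n2
  n1 = 0 ⊢ (no moves)
  n2 = b.(0 + (rec X. d.(b.(0 + X) + (c.0)\{a,b,d}) + ((0 + 0 + d.X)\{a,c,d} + ((d.X)\{a,c,d} + b.0)))) + (c.0)\{a,b,d} ⊢ --b--▸ n3, --c--▸ n4
  n3 = 0 + (rec X. d.(b.(0 + X) + (c.0)\{a,b,d}) + ((0 + 0 + d.X)\{a,c,d} + ((d.X)\{a,c,d} + b.0))) ⊢ --b--▸ n1, --d--▸ n2
  n4 = 0\{a,b,d} ⊢ (no moves)
Executing c from P (initial set {m0}):
  [1] c ⇒ {m1}
  ✓ P
Executing c from Q (initial set {n0}):
  [1] c ⇒ no successor for Q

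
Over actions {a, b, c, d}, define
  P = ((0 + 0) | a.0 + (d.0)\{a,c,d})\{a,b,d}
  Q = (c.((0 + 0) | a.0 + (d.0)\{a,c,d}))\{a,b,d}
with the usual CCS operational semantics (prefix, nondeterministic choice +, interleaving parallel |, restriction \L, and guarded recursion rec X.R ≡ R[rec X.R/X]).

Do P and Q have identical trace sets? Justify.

Reachable graph of P (1 states):
  s0 = ((0 + 0) | a.0 + (d.0)\{a,c,d})\{a,b,d} has moves stopped
Reachable graph of Q (2 states):
  t0 = (c.((0 + 0) | a.0 + (d.0)\{a,c,d}))\{a,b,d} has moves -c-> t1
  t1 = ((0 + 0) | a.0 + (d.0)\{a,c,d})\{a,b,d} has moves stopped
Executing c from Q (initial set {t0}):
  after c @ step 1: {t1}
  Q completes σ.
Executing c from P (initial set {s0}):
  after c @ step 1: ∅  — P cannot continue

trace-distinct — witness ⟨c⟩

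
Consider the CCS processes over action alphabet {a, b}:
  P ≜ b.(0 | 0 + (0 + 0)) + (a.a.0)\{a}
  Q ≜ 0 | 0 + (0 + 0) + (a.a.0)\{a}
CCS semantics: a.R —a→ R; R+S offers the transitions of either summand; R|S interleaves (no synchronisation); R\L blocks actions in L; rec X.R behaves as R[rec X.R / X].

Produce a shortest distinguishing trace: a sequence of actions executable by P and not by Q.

LTS(P): 2 reachable states
  m0 = b.(0 | 0 + (0 + 0)) + (a.a.0)\{a} :: ··b··> m1
  m1 = 0 | 0 + (0 + 0) :: ∅
LTS(Q): 1 reachable states
  n0 = 0 | 0 + (0 + 0) + (a.a.0)\{a} :: ∅
Run σ = ⟨b⟩ on P: start {m0}
  [1] b ⇒ {m1}
  P completes σ.
Run σ = ⟨b⟩ on Q: start {n0}
  [1] b ⇒ ∅ (Q stuck)

b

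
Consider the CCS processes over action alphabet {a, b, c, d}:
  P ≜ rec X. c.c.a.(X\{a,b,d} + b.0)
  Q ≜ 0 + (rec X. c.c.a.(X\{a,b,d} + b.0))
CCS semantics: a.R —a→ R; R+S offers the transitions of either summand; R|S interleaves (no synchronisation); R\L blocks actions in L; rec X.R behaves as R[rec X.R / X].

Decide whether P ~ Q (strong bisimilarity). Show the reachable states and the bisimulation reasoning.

P's transition system — 7 states:
  p0 = rec X. c.c.a.(X\{a,b,d} + b.0) has moves =c=> p1
  p1 = c.a.((rec X. c.c.a.(X\{a,b,d} + b.0))\{a,b,d} + b.0) has moves =c=> p2
  p2 = a.((rec X. c.c.a.(X\{a,b,d} + b.0))\{a,b,d} + b.0) has moves =a=> p3
  p3 = (rec X. c.c.a.(X\{a,b,d} + b.0))\{a,b,d} + b.0 has moves =b=> p4, =c=> p5
  p4 = 0 has moves ∅
  p5 = (c.a.((rec X. c.c.a.(X\{a,b,d} + b.0))\{a,b,d} + b.0))\{a,b,d} has moves =c=> p6
  p6 = (a.((rec X. c.c.a.(X\{a,b,d} + b.0))\{a,b,d} + b.0))\{a,b,d} has moves ∅
Q's transition system — 7 states:
  q0 = 0 + (rec X. c.c.a.(X\{a,b,d} + b.0)) has moves =c=> q1
  q1 = c.a.((rec X. c.c.a.(X\{a,b,d} + b.0))\{a,b,d} + b.0) has moves =c=> q2
  q2 = a.((rec X. c.c.a.(X\{a,b,d} + b.0))\{a,b,d} + b.0) has moves =a=> q3
  q3 = (rec X. c.c.a.(X\{a,b,d} + b.0))\{a,b,d} + b.0 has moves =b=> q4, =c=> q5
  q4 = 0 has moves ∅
  q5 = (c.a.((rec X. c.c.a.(X\{a,b,d} + b.0))\{a,b,d} + b.0))\{a,b,d} has moves =c=> q6
  q6 = (a.((rec X. c.c.a.(X\{a,b,d} + b.0))\{a,b,d} + b.0))\{a,b,d} has moves ∅
Coarsest stable partition (strong bisimilarity classes):
  B0 = {p0, q0}
  B1 = {p1, q1}
  B2 = {p2, q2}
  B3 = {p3, q3}
  B4 = {p5, q5}
  B5 = {p4, p6, q4, q6}
p0 ∈ B0, q0 ∈ B0 → same block

bisimilar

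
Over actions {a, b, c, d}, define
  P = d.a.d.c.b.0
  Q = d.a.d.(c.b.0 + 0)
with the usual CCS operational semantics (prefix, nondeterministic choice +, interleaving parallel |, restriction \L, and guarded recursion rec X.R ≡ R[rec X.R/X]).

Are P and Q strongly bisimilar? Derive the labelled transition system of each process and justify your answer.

bisimilar

P's transition system — 6 states:
  s0 = d.a.d.c.b.0 | -d-> s1
  s1 = a.d.c.b.0 | -a-> s2
  s2 = d.c.b.0 | -d-> s3
  s3 = c.b.0 | -c-> s4
  s4 = b.0 | -b-> s5
  s5 = 0 | stopped
Q's transition system — 6 states:
  t0 = d.a.d.(c.b.0 + 0) | -d-> t1
  t1 = a.d.(c.b.0 + 0) | -a-> t2
  t2 = d.(c.b.0 + 0) | -d-> t3
  t3 = c.b.0 + 0 | -c-> t4
  t4 = b.0 | -b-> t5
  t5 = 0 | stopped
Bisimilarity quotient blocks:
  B0 = {s0, t0}
  B1 = {s1, t1}
  B2 = {s2, t2}
  B3 = {s3, t3}
  B4 = {s4, t4}
  B5 = {s5, t5}
s0 ∈ B0, t0 ∈ B0 → same block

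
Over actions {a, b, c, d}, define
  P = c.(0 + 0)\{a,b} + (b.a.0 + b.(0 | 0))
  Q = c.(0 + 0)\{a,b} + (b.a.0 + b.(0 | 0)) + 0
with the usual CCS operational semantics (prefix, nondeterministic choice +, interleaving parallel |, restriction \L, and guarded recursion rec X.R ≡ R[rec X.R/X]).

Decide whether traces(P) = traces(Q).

Reachable graph of P (5 states):
  m0 = c.(0 + 0)\{a,b} + (b.a.0 + b.(0 | 0)) has moves -b-> m1, -b-> m2, -c-> m3
  m1 = 0 | 0 has moves ∅
  m2 = a.0 has moves -a-> m4
  m3 = (0 + 0)\{a,b} has moves ∅
  m4 = 0 has moves ∅
Reachable graph of Q (5 states):
  n0 = c.(0 + 0)\{a,b} + (b.a.0 + b.(0 | 0)) + 0 has moves -b-> n1, -b-> n2, -c-> n3
  n1 = 0 | 0 has moves ∅
  n2 = a.0 has moves -a-> n4
  n3 = (0 + 0)\{a,b} has moves ∅
  n4 = 0 has moves ∅
Bisimilarity quotient blocks:
  B0 = {m0, n0}
  B1 = {m1, m3, m4, n1, n3, n4}
  B2 = {m2, n2}
m0 ∈ B0, n0 ∈ B0 → same block
Bisimilar ⇒ trace-equivalent.

trace-equivalent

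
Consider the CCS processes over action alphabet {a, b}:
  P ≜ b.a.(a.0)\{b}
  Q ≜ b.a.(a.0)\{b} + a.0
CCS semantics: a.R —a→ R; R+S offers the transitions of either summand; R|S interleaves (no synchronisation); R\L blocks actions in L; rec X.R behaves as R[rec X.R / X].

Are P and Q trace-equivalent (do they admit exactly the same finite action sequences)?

NO — witness ⟨a⟩

Reachable graph of P (4 states):
  m0 = b.a.(a.0)\{b} → -b-> m1
  m1 = a.(a.0)\{b} → -a-> m2
  m2 = (a.0)\{b} → -a-> m3
  m3 = 0\{b} → deadlocked
Reachable graph of Q (5 states):
  n0 = b.a.(a.0)\{b} + a.0 → -a-> n1, -b-> n2
  n1 = 0 → deadlocked
  n2 = a.(a.0)\{b} → -a-> n3
  n3 = (a.0)\{b} → -a-> n4
  n4 = 0\{b} → deadlocked
Executing a from Q (initial set {n0}):
  after a @ step 1: {n1}
  — Q admits the full trace.
Executing a from P (initial set {m0}):
  after a @ step 1: ∅  — P cannot continue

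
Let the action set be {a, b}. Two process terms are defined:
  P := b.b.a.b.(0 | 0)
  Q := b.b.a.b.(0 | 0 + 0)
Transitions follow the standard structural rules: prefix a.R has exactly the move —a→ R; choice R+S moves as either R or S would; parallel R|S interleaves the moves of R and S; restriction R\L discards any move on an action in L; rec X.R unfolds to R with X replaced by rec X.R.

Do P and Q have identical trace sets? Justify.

trace-equivalent

LTS(P): 5 reachable states
  p0 = b.b.a.b.(0 | 0) | —b→ p1
  p1 = b.a.b.(0 | 0) | —b→ p2
  p2 = a.b.(0 | 0) | —a→ p3
  p3 = b.(0 | 0) | —b→ p4
  p4 = 0 | 0 | deadlocked
LTS(Q): 5 reachable states
  q0 = b.b.a.b.(0 | 0 + 0) | —b→ q1
  q1 = b.a.b.(0 | 0 + 0) | —b→ q2
  q2 = a.b.(0 | 0 + 0) | —a→ q3
  q3 = b.(0 | 0 + 0) | —b→ q4
  q4 = 0 | 0 + 0 | deadlocked
Coarsest stable partition (strong bisimilarity classes):
  B0 = {p0, q0}
  B1 = {p1, q1}
  B2 = {p2, q2}
  B3 = {p3, q3}
  B4 = {p4, q4}
p0 ∈ B0, q0 ∈ B0 → same block
Bisimilar ⇒ trace-equivalent.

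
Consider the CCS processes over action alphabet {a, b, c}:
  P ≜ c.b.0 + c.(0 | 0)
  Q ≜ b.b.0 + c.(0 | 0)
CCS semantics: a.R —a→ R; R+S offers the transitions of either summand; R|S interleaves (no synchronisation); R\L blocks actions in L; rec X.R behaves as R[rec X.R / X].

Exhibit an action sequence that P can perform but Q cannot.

cb

LTS(P): 4 reachable states
  p0 = c.b.0 + c.(0 | 0) | =c=> p1, =c=> p2
  p1 = 0 | 0 | deadlocked
  p2 = b.0 | =b=> p3
  p3 = 0 | deadlocked
LTS(Q): 4 reachable states
  q0 = b.b.0 + c.(0 | 0) | =b=> q1, =c=> q2
  q1 = b.0 | =b=> q3
  q2 = 0 | 0 | deadlocked
  q3 = 0 | deadlocked
Executing cb from P (initial set {p0}):
  [1] c ⇒ {p1, p2}
  [2] b ⇒ {p3}
  P completes σ.
Executing cb from Q (initial set {q0}):
  [1] c ⇒ {q2}
  [2] b ⇒ ∅ (Q stuck)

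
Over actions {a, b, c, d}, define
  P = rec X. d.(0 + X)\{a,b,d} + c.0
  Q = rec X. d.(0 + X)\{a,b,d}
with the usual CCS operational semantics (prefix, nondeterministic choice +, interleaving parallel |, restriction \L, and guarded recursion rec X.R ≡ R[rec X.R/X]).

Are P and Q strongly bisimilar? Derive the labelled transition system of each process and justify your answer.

not bisimilar

LTS(P): 4 reachable states
  u0 = rec X. d.(0 + X)\{a,b,d} + c.0 ⊢ -c-> u1, -d-> u2
  u1 = 0 ⊢ stopped
  u2 = (0 + (rec X. d.(0 + X)\{a,b,d} + c.0))\{a,b,d} ⊢ -c-> u3
  u3 = 0\{a,b,d} ⊢ stopped
LTS(Q): 2 reachable states
  v0 = rec X. d.(0 + X)\{a,b,d} ⊢ -d-> v1
  v1 = (0 + (rec X. d.(0 + X)\{a,b,d}))\{a,b,d} ⊢ stopped
Bisimilarity quotient blocks:
  B0 = {u0}
  B1 = {u2}
  B2 = {u1, u3, v1}
  B3 = {v0}
u0 ∈ B0, v0 ∈ B3 → different blocks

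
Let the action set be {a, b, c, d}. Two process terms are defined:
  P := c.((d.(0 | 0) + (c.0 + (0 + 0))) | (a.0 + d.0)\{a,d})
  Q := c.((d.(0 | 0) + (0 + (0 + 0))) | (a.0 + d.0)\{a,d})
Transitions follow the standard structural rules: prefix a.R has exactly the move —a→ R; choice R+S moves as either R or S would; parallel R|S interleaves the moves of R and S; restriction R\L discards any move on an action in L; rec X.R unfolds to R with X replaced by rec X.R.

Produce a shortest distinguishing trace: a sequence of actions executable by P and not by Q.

cc

Reachable graph of P (4 states):
  m0 = c.((d.(0 | 0) + (c.0 + (0 + 0))) | (a.0 + d.0)\{a,d}) :: =c=> m1
  m1 = (d.(0 | 0) + (c.0 + (0 + 0))) | (a.0 + d.0)\{a,d} :: =c=> m2, =d=> m3
  m2 = 0 | (a.0 + d.0)\{a,d} :: deadlocked
  m3 = 0 | 0 | (a.0 + d.0)\{a,d} :: deadlocked
Reachable graph of Q (3 states):
  n0 = c.((d.(0 | 0) + (0 + (0 + 0))) | (a.0 + d.0)\{a,d}) :: =c=> n1
  n1 = (d.(0 | 0) + (0 + (0 + 0))) | (a.0 + d.0)\{a,d} :: =d=> n2
  n2 = 0 | 0 | (a.0 + d.0)\{a,d} :: deadlocked
Trace ⟨cc⟩ through P, begin at {m0}:
  step 1 (c): {m1}
  step 2 (c): {m2}
  P completes σ.
Trace ⟨cc⟩ through Q, begin at {n0}:
  step 1 (c): {n1}
  step 2 (c): ∅ (Q stuck)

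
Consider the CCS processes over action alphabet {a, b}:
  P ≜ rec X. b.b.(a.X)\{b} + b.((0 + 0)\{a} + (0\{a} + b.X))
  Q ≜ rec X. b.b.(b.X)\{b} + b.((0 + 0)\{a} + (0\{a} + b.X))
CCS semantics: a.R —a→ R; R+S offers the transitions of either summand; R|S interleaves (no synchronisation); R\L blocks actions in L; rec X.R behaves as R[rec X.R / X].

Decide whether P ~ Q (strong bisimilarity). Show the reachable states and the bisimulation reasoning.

LTS(P): 5 reachable states
  m0 = rec X. b.b.(a.X)\{b} + b.((0 + 0)\{a} + (0\{a} + b.X)) → --b--▸ m1, --b--▸ m2
  m1 = (0 + 0)\{a} + (0\{a} + b.(rec X. b.b.(a.X)\{b} + b.((0 + 0)\{a} + (0\{a} + b.X)))) → --b--▸ m0
  m2 = b.(a.(rec X. b.b.(a.X)\{b} + b.((0 + 0)\{a} + (0\{a} + b.X))))\{b} → --b--▸ m3
  m3 = (a.(rec X. b.b.(a.X)\{b} + b.((0 + 0)\{a} + (0\{a} + b.X))))\{b} → --a--▸ m4
  m4 = (rec X. b.b.(a.X)\{b} + b.((0 + 0)\{a} + (0\{a} + b.X)))\{b} → ·
LTS(Q): 4 reachable states
  n0 = rec X. b.b.(b.X)\{b} + b.((0 + 0)\{a} + (0\{a} + b.X)) → --b--▸ n1, --b--▸ n2
  n1 = (0 + 0)\{a} + (0\{a} + b.(rec X. b.b.(b.X)\{b} + b.((0 + 0)\{a} + (0\{a} + b.X)))) → --b--▸ n0
  n2 = b.(b.(rec X. b.b.(b.X)\{b} + b.((0 + 0)\{a} + (0\{a} + b.X))))\{b} → --b--▸ n3
  n3 = (b.(rec X. b.b.(b.X)\{b} + b.((0 + 0)\{a} + (0\{a} + b.X))))\{b} → ·
Partition-refinement fixed point:
  B0 = {m0}
  B1 = {m1}
  B2 = {m2}
  B3 = {m3}
  B4 = {m4, n3}
  B5 = {n0}
  B6 = {n2}
  B7 = {n1}
m0 ∈ B0, n0 ∈ B5 → different blocks

not bisimilar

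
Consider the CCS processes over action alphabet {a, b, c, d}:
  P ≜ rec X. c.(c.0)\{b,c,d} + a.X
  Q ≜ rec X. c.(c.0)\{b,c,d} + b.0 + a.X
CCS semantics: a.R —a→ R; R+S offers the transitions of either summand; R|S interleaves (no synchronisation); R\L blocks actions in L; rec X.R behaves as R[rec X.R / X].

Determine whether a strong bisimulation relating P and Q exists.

NO

Reachable graph of P (2 states):
  m0 = rec X. c.(c.0)\{b,c,d} + a.X has moves --a--▸ m0, --c--▸ m1
  m1 = (c.0)\{b,c,d} has moves ·
Reachable graph of Q (3 states):
  n0 = rec X. c.(c.0)\{b,c,d} + b.0 + a.X has moves --a--▸ n0, --b--▸ n1, --c--▸ n2
  n1 = 0 has moves ·
  n2 = (c.0)\{b,c,d} has moves ·
Partition-refinement fixed point:
  B0 = {m0}
  B1 = {m1, n1, n2}
  B2 = {n0}
m0 ∈ B0, n0 ∈ B2 → different blocks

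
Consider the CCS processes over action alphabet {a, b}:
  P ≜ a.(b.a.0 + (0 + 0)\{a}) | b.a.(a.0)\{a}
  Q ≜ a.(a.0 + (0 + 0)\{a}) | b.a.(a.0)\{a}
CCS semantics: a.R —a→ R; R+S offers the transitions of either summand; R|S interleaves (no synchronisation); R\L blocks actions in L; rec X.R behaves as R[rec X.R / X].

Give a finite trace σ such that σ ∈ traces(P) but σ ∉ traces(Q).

Reachable graph of P (12 states):
  s0 = a.(b.a.0 + (0 + 0)\{a}) | b.a.(a.0)\{a} | =a=> s1, =b=> s2
  s1 = (b.a.0 + (0 + 0)\{a}) | b.a.(a.0)\{a} | =b=> s3, =b=> s4
  s2 = a.(b.a.0 + (0 + 0)\{a}) | a.(a.0)\{a} | =a=> s3, =a=> s5
  s3 = (b.a.0 + (0 + 0)\{a}) | a.(a.0)\{a} | =a=> s6, =b=> s7
  s4 = a.0 | b.a.(a.0)\{a} | =a=> s8, =b=> s7
  s5 = a.(b.a.0 + (0 + 0)\{a}) | (a.0)\{a} | =a=> s6
  s6 = (b.a.0 + (0 + 0)\{a}) | (a.0)\{a} | =b=> s9
  s7 = a.0 | a.(a.0)\{a} | =a=> s10, =a=> s9
  s8 = 0 | b.a.(a.0)\{a} | =b=> s10
  s9 = a.0 | (a.0)\{a} | =a=> s11
  s10 = 0 | a.(a.0)\{a} | =a=> s11
  s11 = 0 | (a.0)\{a} | (no moves)
Reachable graph of Q (9 states):
  t0 = a.(a.0 + (0 + 0)\{a}) | b.a.(a.0)\{a} | =a=> t1, =b=> t2
  t1 = (a.0 + (0 + 0)\{a}) | b.a.(a.0)\{a} | =a=> t3, =b=> t4
  t2 = a.(a.0 + (0 + 0)\{a}) | a.(a.0)\{a} | =a=> t4, =a=> t5
  t3 = 0 | b.a.(a.0)\{a} | =b=> t6
  t4 = (a.0 + (0 + 0)\{a}) | a.(a.0)\{a} | =a=> t6, =a=> t7
  t5 = a.(a.0 + (0 + 0)\{a}) | (a.0)\{a} | =a=> t7
  t6 = 0 | a.(a.0)\{a} | =a=> t8
  t7 = (a.0 + (0 + 0)\{a}) | (a.0)\{a} | =a=> t8
  t8 = 0 | (a.0)\{a} | (no moves)
Run σ = ⟨abb⟩ on P: start {s0}
  [1] a ⇒ {s1}
  [2] b ⇒ {s3, s4}
  [3] b ⇒ {s7}
  — P admits the full trace.
Run σ = ⟨abb⟩ on Q: start {t0}
  [1] a ⇒ {t1}
  [2] b ⇒ {t4}
  [3] b ⇒ ∅ (Q stuck)

abb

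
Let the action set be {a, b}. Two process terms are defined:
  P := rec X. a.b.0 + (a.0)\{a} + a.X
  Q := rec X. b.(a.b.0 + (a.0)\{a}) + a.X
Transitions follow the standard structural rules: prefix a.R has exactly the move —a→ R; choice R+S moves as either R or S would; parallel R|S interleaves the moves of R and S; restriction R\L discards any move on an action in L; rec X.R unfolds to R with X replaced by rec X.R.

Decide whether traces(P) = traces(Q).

NO — witness ⟨b⟩

Reachable graph of P (3 states):
  p0 = rec X. a.b.0 + (a.0)\{a} + a.X :: -a-> p0, -a-> p1
  p1 = b.0 :: -b-> p2
  p2 = 0 :: stopped
Reachable graph of Q (4 states):
  q0 = rec X. b.(a.b.0 + (a.0)\{a}) + a.X :: -a-> q0, -b-> q1
  q1 = a.b.0 + (a.0)\{a} :: -a-> q2
  q2 = b.0 :: -b-> q3
  q3 = 0 :: stopped
Trace ⟨b⟩ through Q, begin at {q0}:
  [1] b ⇒ {q1}
  Q completes σ.
Trace ⟨b⟩ through P, begin at {p0}:
  [1] b ⇒ no successor for P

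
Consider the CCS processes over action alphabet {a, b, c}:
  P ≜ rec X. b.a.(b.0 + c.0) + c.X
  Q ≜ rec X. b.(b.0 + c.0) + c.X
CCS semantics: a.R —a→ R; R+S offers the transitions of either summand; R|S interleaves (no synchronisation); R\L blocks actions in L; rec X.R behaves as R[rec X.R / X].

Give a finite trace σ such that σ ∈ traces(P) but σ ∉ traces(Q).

Reachable graph of P (4 states):
  p0 = rec X. b.a.(b.0 + c.0) + c.X has moves =b=> p1, =c=> p0
  p1 = a.(b.0 + c.0) has moves =a=> p2
  p2 = b.0 + c.0 has moves =b=> p3, =c=> p3
  p3 = 0 has moves (no moves)
Reachable graph of Q (3 states):
  q0 = rec X. b.(b.0 + c.0) + c.X has moves =b=> q1, =c=> q0
  q1 = b.0 + c.0 has moves =b=> q2, =c=> q2
  q2 = 0 has moves (no moves)
Run σ = ⟨ba⟩ on P: start {p0}
  after b @ step 1: {p1}
  after a @ step 2: {p2}
  P completes σ.
Run σ = ⟨ba⟩ on Q: start {q0}
  after b @ step 1: {q1}
  after a @ step 2: ∅  — Q cannot continue

ba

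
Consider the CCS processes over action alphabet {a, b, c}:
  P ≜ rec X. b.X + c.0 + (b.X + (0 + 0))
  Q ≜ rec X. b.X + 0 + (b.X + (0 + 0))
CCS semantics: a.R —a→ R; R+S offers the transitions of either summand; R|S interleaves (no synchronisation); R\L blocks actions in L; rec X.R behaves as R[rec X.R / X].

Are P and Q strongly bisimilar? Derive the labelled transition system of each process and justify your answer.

NO

P's transition system — 2 states:
  m0 = rec X. b.X + c.0 + (b.X + (0 + 0)) :: --b--▸ m0, --c--▸ m1
  m1 = 0 :: stopped
Q's transition system — 1 states:
  n0 = rec X. b.X + 0 + (b.X + (0 + 0)) :: --b--▸ n0
Partition-refinement fixed point:
  B0 = {m0}
  B1 = {m1}
  B2 = {n0}
m0 ∈ B0, n0 ∈ B2 → different blocks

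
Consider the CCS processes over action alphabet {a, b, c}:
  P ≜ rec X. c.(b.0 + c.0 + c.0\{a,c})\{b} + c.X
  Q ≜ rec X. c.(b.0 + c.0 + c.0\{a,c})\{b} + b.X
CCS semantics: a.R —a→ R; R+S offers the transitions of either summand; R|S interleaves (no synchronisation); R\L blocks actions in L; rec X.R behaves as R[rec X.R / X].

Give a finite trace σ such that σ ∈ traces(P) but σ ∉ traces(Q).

ccc

Reachable graph of P (4 states):
  u0 = rec X. c.(b.0 + c.0 + c.0\{a,c})\{b} + c.X has moves =c=> u0, =c=> u1
  u1 = (b.0 + c.0 + c.0\{a,c})\{b} has moves =c=> u2, =c=> u3
  u2 = 0\{a,c}\{b} has moves deadlocked
  u3 = 0\{b} has moves deadlocked
Reachable graph of Q (4 states):
  v0 = rec X. c.(b.0 + c.0 + c.0\{a,c})\{b} + b.X has moves =b=> v0, =c=> v1
  v1 = (b.0 + c.0 + c.0\{a,c})\{b} has moves =c=> v2, =c=> v3
  v2 = 0\{a,c}\{b} has moves deadlocked
  v3 = 0\{b} has moves deadlocked
Trace ⟨ccc⟩ through P, begin at {u0}:
  after c @ step 1: {u0, u1}
  after c @ step 2: {u0, u1, u2, u3}
  after c @ step 3: {u0, u1, u2, u3}
  — P admits the full trace.
Trace ⟨ccc⟩ through Q, begin at {v0}:
  after c @ step 1: {v1}
  after c @ step 2: {v2, v3}
  after c @ step 3: no successor for Q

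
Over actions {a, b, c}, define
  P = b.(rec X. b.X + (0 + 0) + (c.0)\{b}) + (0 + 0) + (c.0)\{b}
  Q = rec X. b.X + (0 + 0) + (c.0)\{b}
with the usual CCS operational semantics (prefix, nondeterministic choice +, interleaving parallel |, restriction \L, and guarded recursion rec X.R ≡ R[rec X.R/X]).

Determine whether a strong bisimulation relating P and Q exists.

YES

Reachable graph of P (3 states):
  m0 = b.(rec X. b.X + (0 + 0) + (c.0)\{b}) + (0 + 0) + (c.0)\{b} ⊢ --b--▸ m1, --c--▸ m2
  m1 = rec X. b.X + (0 + 0) + (c.0)\{b} ⊢ --b--▸ m1, --c--▸ m2
  m2 = 0\{b} ⊢ deadlocked
Reachable graph of Q (2 states):
  n0 = rec X. b.X + (0 + 0) + (c.0)\{b} ⊢ --b--▸ n0, --c--▸ n1
  n1 = 0\{b} ⊢ deadlocked
Bisimilarity quotient blocks:
  B0 = {m0, m1, n0}
  B1 = {m2, n1}
m0 ∈ B0, n0 ∈ B0 → same block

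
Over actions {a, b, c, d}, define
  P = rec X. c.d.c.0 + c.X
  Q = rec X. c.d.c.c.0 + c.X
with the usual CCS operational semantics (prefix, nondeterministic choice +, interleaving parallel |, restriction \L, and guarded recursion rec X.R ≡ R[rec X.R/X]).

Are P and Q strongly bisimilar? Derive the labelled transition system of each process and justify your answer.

P ≁ Q

P's transition system — 4 states:
  u0 = rec X. c.d.c.0 + c.X | --c--▸ u0, --c--▸ u1
  u1 = d.c.0 | --d--▸ u2
  u2 = c.0 | --c--▸ u3
  u3 = 0 | ·
Q's transition system — 5 states:
  v0 = rec X. c.d.c.c.0 + c.X | --c--▸ v0, --c--▸ v1
  v1 = d.c.c.0 | --d--▸ v2
  v2 = c.c.0 | --c--▸ v3
  v3 = c.0 | --c--▸ v4
  v4 = 0 | ·
Bisimilarity quotient blocks:
  B0 = {u0}
  B1 = {u1}
  B2 = {u2, v3}
  B3 = {u3, v4}
  B4 = {v0}
  B5 = {v1}
  B6 = {v2}
u0 ∈ B0, v0 ∈ B4 → different blocks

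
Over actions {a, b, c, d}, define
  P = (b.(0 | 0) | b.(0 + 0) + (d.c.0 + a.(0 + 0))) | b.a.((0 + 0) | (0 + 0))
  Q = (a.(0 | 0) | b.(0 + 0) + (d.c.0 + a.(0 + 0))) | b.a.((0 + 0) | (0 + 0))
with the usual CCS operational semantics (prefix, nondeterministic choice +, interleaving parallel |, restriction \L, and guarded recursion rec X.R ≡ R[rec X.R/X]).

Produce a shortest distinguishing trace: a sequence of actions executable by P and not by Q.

bbb

P's transition system — 21 states:
  u0 = (b.(0 | 0) | b.(0 + 0) + (d.c.0 + a.(0 + 0))) | b.a.((0 + 0) | (0 + 0)) has moves ··a··> u1, ··b··> u2, ··b··> u3, ··b··> u4, ··d··> u5
  u1 = (0 + 0) | b.a.((0 + 0) | (0 + 0)) has moves ··b··> u6
  u2 = (b.(0 | 0) | b.(0 + 0) + (d.c.0 + a.(0 + 0))) | a.((0 + 0) | (0 + 0)) has moves ··a··> u6, ··a··> u7, ··b··> u8, ··b··> u9, ··d··> u10
  u3 = 0 | 0 | b.(0 + 0) | b.a.((0 + 0) | (0 + 0)) has moves ··b··> u11, ··b··> u8
  u4 = b.(0 | 0) | (0 + 0) | b.a.((0 + 0) | (0 + 0)) has moves ··b··> u11, ··b··> u9
  u5 = c.0 | b.a.((0 + 0) | (0 + 0)) has moves ··b··> u10, ··c··> u12
  u6 = (0 + 0) | a.((0 + 0) | (0 + 0)) has moves ··a··> u13
  u7 = (b.(0 | 0) | b.(0 + 0) + (d.c.0 + a.(0 + 0))) | ((0 + 0) | (0 + 0)) has moves ··a··> u13, ··b··> u14, ··b··> u15, ··d··> u16
  u8 = 0 | 0 | b.(0 + 0) | a.((0 + 0) | (0 + 0)) has moves ··a··> u14, ··b··> u17
  u9 = b.(0 | 0) | (0 + 0) | a.((0 + 0) | (0 + 0)) has moves ··a··> u15, ··b··> u17
  u10 = c.0 | a.((0 + 0) | (0 + 0)) has moves ··a··> u16, ··c··> u18
  u11 = 0 | 0 | (0 + 0) | b.a.((0 + 0) | (0 + 0)) has moves ··b··> u17
  u12 = 0 | b.a.((0 + 0) | (0 + 0)) has moves ··b··> u18
  u13 = (0 + 0) | ((0 + 0) | (0 + 0)) has moves stopped
  u14 = 0 | 0 | b.(0 + 0) | ((0 + 0) | (0 + 0)) has moves ··b··> u19
  u15 = b.(0 | 0) | (0 + 0) | ((0 + 0) | (0 + 0)) has moves ··b··> u19
  u16 = c.0 | ((0 + 0) | (0 + 0)) has moves ··c··> u20
  u17 = 0 | 0 | (0 + 0) | a.((0 + 0) | (0 + 0)) has moves ··a··> u19
  u18 = 0 | a.((0 + 0) | (0 + 0)) has moves ··a··> u20
  u19 = 0 | 0 | (0 + 0) | ((0 + 0) | (0 + 0)) has moves stopped
  u20 = 0 | ((0 + 0) | (0 + 0)) has moves stopped
Q's transition system — 21 states:
  v0 = (a.(0 | 0) | b.(0 + 0) + (d.c.0 + a.(0 + 0))) | b.a.((0 + 0) | (0 + 0)) has moves ··a··> v1, ··a··> v2, ··b··> v3, ··b··> v4, ··d··> v5
  v1 = (0 + 0) | b.a.((0 + 0) | (0 + 0)) has moves ··b··> v6
  v2 = 0 | 0 | b.(0 + 0) | b.a.((0 + 0) | (0 + 0)) has moves ··b··> v7, ··b··> v8
  v3 = (a.(0 | 0) | b.(0 + 0) + (d.c.0 + a.(0 + 0))) | a.((0 + 0) | (0 + 0)) has moves ··a··> v6, ··a··> v8, ··a··> v9, ··b··> v10, ··d··> v11
  v4 = a.(0 | 0) | (0 + 0) | b.a.((0 + 0) | (0 + 0)) has moves ··a··> v7, ··b··> v10
  v5 = c.0 | b.a.((0 + 0) | (0 + 0)) has moves ··b··> v11, ··c··> v12
  v6 = (0 + 0) | a.((0 + 0) | (0 + 0)) has moves ··a··> v13
  v7 = 0 | 0 | (0 + 0) | b.a.((0 + 0) | (0 + 0)) has moves ··b··> v14
  v8 = 0 | 0 | b.(0 + 0) | a.((0 + 0) | (0 + 0)) has moves ··a··> v15, ··b··> v14
  v9 = (a.(0 | 0) | b.(0 + 0) + (d.c.0 + a.(0 + 0))) | ((0 + 0) | (0 + 0)) has moves ··a··> v13, ··a··> v15, ··b··> v16, ··d··> v17
  v10 = a.(0 | 0) | (0 + 0) | a.((0 + 0) | (0 + 0)) has moves ··a··> v14, ··a··> v16
  v11 = c.0 | a.((0 + 0) | (0 + 0)) has moves ··a··> v17, ··c··> v18
  v12 = 0 | b.a.((0 + 0) | (0 + 0)) has moves ··b··> v18
  v13 = (0 + 0) | ((0 + 0) | (0 + 0)) has moves stopped
  v14 = 0 | 0 | (0 + 0) | a.((0 + 0) | (0 + 0)) has moves ··a··> v19
  v15 = 0 | 0 | b.(0 + 0) | ((0 + 0) | (0 + 0)) has moves ··b··> v19
  v16 = a.(0 | 0) | (0 + 0) | ((0 + 0) | (0 + 0)) has moves ··a··> v19
  v17 = c.0 | ((0 + 0) | (0 + 0)) has moves ··c··> v20
  v18 = 0 | a.((0 + 0) | (0 + 0)) has moves ··a··> v20
  v19 = 0 | 0 | (0 + 0) | ((0 + 0) | (0 + 0)) has moves stopped
  v20 = 0 | ((0 + 0) | (0 + 0)) has moves stopped
Executing bbb from P (initial set {u0}):
  step 1 (b): {u2, u3, u4}
  step 2 (b): {u11, u8, u9}
  step 3 (b): {u17}
  — P admits the full trace.
Executing bbb from Q (initial set {v0}):
  step 1 (b): {v3, v4}
  step 2 (b): {v10}
  step 3 (b): no successor for Q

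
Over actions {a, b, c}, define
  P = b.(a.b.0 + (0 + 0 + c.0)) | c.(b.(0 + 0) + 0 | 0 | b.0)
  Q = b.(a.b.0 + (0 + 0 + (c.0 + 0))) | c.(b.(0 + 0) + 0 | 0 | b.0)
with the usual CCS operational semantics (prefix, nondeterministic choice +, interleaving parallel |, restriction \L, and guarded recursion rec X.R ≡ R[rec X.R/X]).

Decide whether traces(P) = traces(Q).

LTS(P): 16 reachable states
  s0 = b.(a.b.0 + (0 + 0 + c.0)) | c.(b.(0 + 0) + 0 | 0 | b.0) | -b-> s1, -c-> s2
  s1 = (a.b.0 + (0 + 0 + c.0)) | c.(b.(0 + 0) + 0 | 0 | b.0) | -a-> s3, -c-> s4, -c-> s5
  s2 = b.(a.b.0 + (0 + 0 + c.0)) | (b.(0 + 0) + 0 | 0 | b.0) | -b-> s4, -b-> s6, -b-> s7
  s3 = b.0 | c.(b.(0 + 0) + 0 | 0 | b.0) | -b-> s5, -c-> s8
  s4 = (a.b.0 + (0 + 0 + c.0)) | (b.(0 + 0) + 0 | 0 | b.0) | -a-> s8, -b-> s10, -b-> s9, -c-> s11
  s5 = 0 | c.(b.(0 + 0) + 0 | 0 | b.0) | -c-> s11
  s6 = b.(a.b.0 + (0 + 0 + c.0)) | (0 + 0) | -b-> s9
  s7 = b.(a.b.0 + (0 + 0 + c.0)) | (0 | 0 | 0) | -b-> s10
  s8 = b.0 | (b.(0 + 0) + 0 | 0 | b.0) | -b-> s11, -b-> s12, -b-> s13
  s9 = (a.b.0 + (0 + 0 + c.0)) | (0 + 0) | -a-> s12, -c-> s14
  s10 = (a.b.0 + (0 + 0 + c.0)) | (0 | 0 | 0) | -a-> s13, -c-> s15
  s11 = 0 | (b.(0 + 0) + 0 | 0 | b.0) | -b-> s14, -b-> s15
  s12 = b.0 | (0 + 0) | -b-> s14
  s13 = b.0 | (0 | 0 | 0) | -b-> s15
  s14 = 0 | (0 + 0) | (no moves)
  s15 = 0 | (0 | 0 | 0) | (no moves)
LTS(Q): 16 reachable states
  t0 = b.(a.b.0 + (0 + 0 + (c.0 + 0))) | c.(b.(0 + 0) + 0 | 0 | b.0) | -b-> t1, -c-> t2
  t1 = (a.b.0 + (0 + 0 + (c.0 + 0))) | c.(b.(0 + 0) + 0 | 0 | b.0) | -a-> t3, -c-> t4, -c-> t5
  t2 = b.(a.b.0 + (0 + 0 + (c.0 + 0))) | (b.(0 + 0) + 0 | 0 | b.0) | -b-> t4, -b-> t6, -b-> t7
  t3 = b.0 | c.(b.(0 + 0) + 0 | 0 | b.0) | -b-> t5, -c-> t8
  t4 = (a.b.0 + (0 + 0 + (c.0 + 0))) | (b.(0 + 0) + 0 | 0 | b.0) | -a-> t8, -b-> t10, -b-> t9, -c-> t11
  t5 = 0 | c.(b.(0 + 0) + 0 | 0 | b.0) | -c-> t11
  t6 = b.(a.b.0 + (0 + 0 + (c.0 + 0))) | (0 + 0) | -b-> t9
  t7 = b.(a.b.0 + (0 + 0 + (c.0 + 0))) | (0 | 0 | 0) | -b-> t10
  t8 = b.0 | (b.(0 + 0) + 0 | 0 | b.0) | -b-> t11, -b-> t12, -b-> t13
  t9 = (a.b.0 + (0 + 0 + (c.0 + 0))) | (0 + 0) | -a-> t12, -c-> t14
  t10 = (a.b.0 + (0 + 0 + (c.0 + 0))) | (0 | 0 | 0) | -a-> t13, -c-> t15
  t11 = 0 | (b.(0 + 0) + 0 | 0 | b.0) | -b-> t14, -b-> t15
  t12 = b.0 | (0 + 0) | -b-> t14
  t13 = b.0 | (0 | 0 | 0) | -b-> t15
  t14 = 0 | (0 + 0) | (no moves)
  t15 = 0 | (0 | 0 | 0) | (no moves)
Bisimilarity quotient blocks:
  B0 = {s0, t0}
  B1 = {s1, t1}
  B2 = {s5, t5}
  B3 = {s11, s12, s13, t11, t12, t13}
  B4 = {s14, s15, t14, t15}
  B5 = {s4, t4}
  B6 = {s10, s9, t10, t9}
  B7 = {s8, t8}
  B8 = {s3, t3}
  B9 = {s2, t2}
  B10 = {s6, s7, t6, t7}
s0 ∈ B0, t0 ∈ B0 → same block
Bisimilar ⇒ trace-equivalent.

traces(P) = traces(Q)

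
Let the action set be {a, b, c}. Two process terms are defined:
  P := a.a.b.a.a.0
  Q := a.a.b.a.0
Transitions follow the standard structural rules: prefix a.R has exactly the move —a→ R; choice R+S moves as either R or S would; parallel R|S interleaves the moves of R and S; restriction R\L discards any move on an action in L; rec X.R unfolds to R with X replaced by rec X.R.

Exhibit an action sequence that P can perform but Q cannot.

aabaa

P's transition system — 6 states:
  m0 = a.a.b.a.a.0 ⊢ =a=> m1
  m1 = a.b.a.a.0 ⊢ =a=> m2
  m2 = b.a.a.0 ⊢ =b=> m3
  m3 = a.a.0 ⊢ =a=> m4
  m4 = a.0 ⊢ =a=> m5
  m5 = 0 ⊢ ∅
Q's transition system — 5 states:
  n0 = a.a.b.a.0 ⊢ =a=> n1
  n1 = a.b.a.0 ⊢ =a=> n2
  n2 = b.a.0 ⊢ =b=> n3
  n3 = a.0 ⊢ =a=> n4
  n4 = 0 ⊢ ∅
Executing aabaa from P (initial set {m0}):
  step 1 (a): {m1}
  step 2 (a): {m2}
  step 3 (b): {m3}
  step 4 (a): {m4}
  step 5 (a): {m5}
  — P admits the full trace.
Executing aabaa from Q (initial set {n0}):
  step 1 (a): {n1}
  step 2 (a): {n2}
  step 3 (b): {n3}
  step 4 (a): {n4}
  step 5 (a): no successor for Q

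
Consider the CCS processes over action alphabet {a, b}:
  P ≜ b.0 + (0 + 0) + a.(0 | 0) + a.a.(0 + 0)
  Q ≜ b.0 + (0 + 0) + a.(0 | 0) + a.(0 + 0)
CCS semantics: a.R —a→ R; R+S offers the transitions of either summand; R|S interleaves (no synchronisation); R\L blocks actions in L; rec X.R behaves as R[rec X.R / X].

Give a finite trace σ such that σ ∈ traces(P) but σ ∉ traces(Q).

aa

LTS(P): 5 reachable states
  s0 = b.0 + (0 + 0) + a.(0 | 0) + a.a.(0 + 0) | -a-> s1, -a-> s2, -b-> s3
  s1 = 0 | 0 | ·
  s2 = a.(0 + 0) | -a-> s4
  s3 = 0 | ·
  s4 = 0 + 0 | ·
LTS(Q): 4 reachable states
  t0 = b.0 + (0 + 0) + a.(0 | 0) + a.(0 + 0) | -a-> t1, -a-> t2, -b-> t3
  t1 = 0 + 0 | ·
  t2 = 0 | 0 | ·
  t3 = 0 | ·
Trace ⟨aa⟩ through P, begin at {s0}:
  step 1 (a): {s1, s2}
  step 2 (a): {s4}
  P completes σ.
Trace ⟨aa⟩ through Q, begin at {t0}:
  step 1 (a): {t1, t2}
  step 2 (a): no successor for Q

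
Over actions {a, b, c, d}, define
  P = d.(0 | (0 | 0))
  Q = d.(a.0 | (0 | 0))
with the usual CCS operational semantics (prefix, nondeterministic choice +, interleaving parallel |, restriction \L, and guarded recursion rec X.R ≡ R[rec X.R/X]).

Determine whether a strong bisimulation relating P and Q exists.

not bisimilar

LTS(P): 2 reachable states
  s0 = d.(0 | (0 | 0)) :: ··d··> s1
  s1 = 0 | (0 | 0) :: ∅
LTS(Q): 3 reachable states
  t0 = d.(a.0 | (0 | 0)) :: ··d··> t1
  t1 = a.0 | (0 | 0) :: ··a··> t2
  t2 = 0 | (0 | 0) :: ∅
Bisimilarity quotient blocks:
  B0 = {s0}
  B1 = {s1, t2}
  B2 = {t0}
  B3 = {t1}
s0 ∈ B0, t0 ∈ B2 → different blocks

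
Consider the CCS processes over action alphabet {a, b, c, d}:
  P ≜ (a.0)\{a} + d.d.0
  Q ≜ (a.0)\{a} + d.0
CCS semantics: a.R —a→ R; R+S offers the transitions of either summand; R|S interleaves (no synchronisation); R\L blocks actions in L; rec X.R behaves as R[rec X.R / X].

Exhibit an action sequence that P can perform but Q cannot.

Reachable graph of P (3 states):
  m0 = (a.0)\{a} + d.d.0 → --d--▸ m1
  m1 = d.0 → --d--▸ m2
  m2 = 0 → (no moves)
Reachable graph of Q (2 states):
  n0 = (a.0)\{a} + d.0 → --d--▸ n1
  n1 = 0 → (no moves)
Executing dd from P (initial set {m0}):
  step 1 (d): {m1}
  step 2 (d): {m2}
  ✓ P
Executing dd from Q (initial set {n0}):
  step 1 (d): {n1}
  step 2 (d): no successor for Q

dd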